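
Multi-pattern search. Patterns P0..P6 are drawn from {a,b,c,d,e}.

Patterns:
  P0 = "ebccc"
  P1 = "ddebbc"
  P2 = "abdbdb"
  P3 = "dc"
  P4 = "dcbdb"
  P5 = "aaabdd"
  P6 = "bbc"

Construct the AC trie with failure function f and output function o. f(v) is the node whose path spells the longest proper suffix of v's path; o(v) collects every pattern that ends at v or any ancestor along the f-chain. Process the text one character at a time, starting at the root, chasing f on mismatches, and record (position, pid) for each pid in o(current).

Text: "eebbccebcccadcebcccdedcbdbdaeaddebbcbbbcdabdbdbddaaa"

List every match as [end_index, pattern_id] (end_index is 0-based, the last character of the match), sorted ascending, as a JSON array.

Construct AC machine:
Trie (insert patterns):
  0='ε' goto a→12 b→27 d→6 e→1
  1='e' goto b→2
  2='eb' goto c→3
  3='ebc' goto c→4
  4='ebcc' goto c→5
  5='ebccc' goto ·  [P0 ends]
  6='d' goto c→18 d→7
  7='dd' goto e→8
  8='dde' goto b→9
  9='ddeb' goto b→10
  10='ddebb' goto c→11
  11='ddebbc' goto ·  [P1 ends]
  12='a' goto a→22 b→13
  13='ab' goto d→14
  14='abd' goto b→15
  15='abdb' goto d→16
  16='abdbd' goto b→17
  17='abdbdb' goto ·  [P2 ends]
  18='dc' goto b→19  [P3 ends]
  19='dcb' goto d→20
  20='dcbd' goto b→21
  21='dcbdb' goto ·  [P4 ends]
  22='aa' goto a→23
  23='aaa' goto b→24
  24='aaab' goto d→25
  25='aaabd' goto d→26
  26='aaabdd' goto ·  [P5 ends]
  27='b' goto b→28
  28='bb' goto c→29
  29='bbc' goto ·  [P6 ends]

Failure links (BFS by depth):
  n1('e'): parent n0 fail=0; on 'e' 0 → fail=0;  out ∅∪∅=∅
  n6('d'): parent n0 fail=0; on 'd' 0 → fail=0;  out ∅∪∅=∅
  n12('a'): parent n0 fail=0; on 'a' 0 → fail=0;  out ∅∪∅=∅
  n27('b'): parent n0 fail=0; on 'b' 0 → fail=0;  out ∅∪∅=∅
  n2('eb'): parent n1 fail=0; on 'b' 0 → fail=27;  out ∅∪∅=∅
  n7('dd'): parent n6 fail=0; on 'd' 0 → fail=6;  out ∅∪∅=∅
  n13('ab'): parent n12 fail=0; on 'b' 0 → fail=27;  out ∅∪∅=∅
  n18('dc'): parent n6 fail=0; on 'c' 0 → fail=0;  out {3}∪∅={3}
  n22('aa'): parent n12 fail=0; on 'a' 0 → fail=12;  out ∅∪∅=∅
  n28('bb'): parent n27 fail=0; on 'b' 0 → fail=27;  out ∅∪∅=∅
  n3('ebc'): parent n2 fail=27; on 'c' 27→0 → fail=0;  out ∅∪∅=∅
  n8('dde'): parent n7 fail=6; on 'e' 6→0 → fail=1;  out ∅∪∅=∅
  n14('abd'): parent n13 fail=27; on 'd' 27→0 → fail=6;  out ∅∪∅=∅
  n19('dcb'): parent n18 fail=0; on 'b' 0 → fail=27;  out ∅∪∅=∅
  n23('aaa'): parent n22 fail=12; on 'a' 12 → fail=22;  out ∅∪∅=∅
  n29('bbc'): parent n28 fail=27; on 'c' 27→0 → fail=0;  out {6}∪∅={6}
  n4('ebcc'): parent n3 fail=0; on 'c' 0 → fail=0;  out ∅∪∅=∅
  n9('ddeb'): parent n8 fail=1; on 'b' 1 → fail=2;  out ∅∪∅=∅
  n15('abdb'): parent n14 fail=6; on 'b' 6→0 → fail=27;  out ∅∪∅=∅
  n20('dcbd'): parent n19 fail=27; on 'd' 27→0 → fail=6;  out ∅∪∅=∅
  n24('aaab'): parent n23 fail=22; on 'b' 22→12 → fail=13;  out ∅∪∅=∅
  n5('ebccc'): parent n4 fail=0; on 'c' 0 → fail=0;  out {0}∪∅={0}
  n10('ddebb'): parent n9 fail=2; on 'b' 2→27 → fail=28;  out ∅∪∅=∅
  n16('abdbd'): parent n15 fail=27; on 'd' 27→0 → fail=6;  out ∅∪∅=∅
  n21('dcbdb'): parent n20 fail=6; on 'b' 6→0 → fail=27;  out {4}∪∅={4}
  n25('aaabd'): parent n24 fail=13; on 'd' 13 → fail=14;  out ∅∪∅=∅
  n11('ddebbc'): parent n10 fail=28; on 'c' 28 → fail=29;  out {1}∪{6}={1,6}
  n17('abdbdb'): parent n16 fail=6; on 'b' 6→0 → fail=27;  out {2}∪∅={2}
  n26('aaabdd'): parent n25 fail=14; on 'd' 14→6 → fail=7;  out {5}∪∅={5}

Scan:
i=0 'e': node 0→1
i=1 'e': node 1→1 (via fail)
i=2 'b': node 1→2
i=3 'b': node 2→28 (via fail)
i=4 'c': node 28→29  ** P6@[2:4]
i=5 'c': node 29→0 (via fail)
i=6 'e': node 0→1
i=7 'b': node 1→2
i=8 'c': node 2→3
i=9 'c': node 3→4
i=10 'c': node 4→5  ** P0@[6:10]
i=11 'a': node 5→12 (via fail)
i=12 'd': node 12→6 (via fail)
i=13 'c': node 6→18  ** P3@[12:13]
i=14 'e': node 18→1 (via fail)
i=15 'b': node 1→2
i=16 'c': node 2→3
i=17 'c': node 3→4
i=18 'c': node 4→5  ** P0@[14:18]
i=19 'd': node 5→6 (via fail)
i=20 'e': node 6→1 (via fail)
i=21 'd': node 1→6 (via fail)
i=22 'c': node 6→18  ** P3@[21:22]
i=23 'b': node 18→19
i=24 'd': node 19→20
i=25 'b': node 20→21  ** P4@[21:25]
i=26 'd': node 21→6 (via fail)
i=27 'a': node 6→12 (via fail)
i=28 'e': node 12→1 (via fail)
i=29 'a': node 1→12 (via fail)
i=30 'd': node 12→6 (via fail)
i=31 'd': node 6→7
i=32 'e': node 7→8
i=33 'b': node 8→9
i=34 'b': node 9→10
i=35 'c': node 10→11  ** P1@[30:35],P6@[33:35]
i=36 'b': node 11→27 (via fail)
i=37 'b': node 27→28
i=38 'b': node 28→28 (via fail)
i=39 'c': node 28→29  ** P6@[37:39]
i=40 'd': node 29→6 (via fail)
i=41 'a': node 6→12 (via fail)
i=42 'b': node 12→13
i=43 'd': node 13→14
i=44 'b': node 14→15
i=45 'd': node 15→16
i=46 'b': node 16→17  ** P2@[41:46]
i=47 'd': node 17→6 (via fail)
i=48 'd': node 6→7
i=49 'a': node 7→12 (via fail)
i=50 'a': node 12→22
i=51 'a': node 22→23

Matches: [[4,6],[10,0],[13,3],[18,0],[22,3],[25,4],[35,1],[35,6],[39,6],[46,2]]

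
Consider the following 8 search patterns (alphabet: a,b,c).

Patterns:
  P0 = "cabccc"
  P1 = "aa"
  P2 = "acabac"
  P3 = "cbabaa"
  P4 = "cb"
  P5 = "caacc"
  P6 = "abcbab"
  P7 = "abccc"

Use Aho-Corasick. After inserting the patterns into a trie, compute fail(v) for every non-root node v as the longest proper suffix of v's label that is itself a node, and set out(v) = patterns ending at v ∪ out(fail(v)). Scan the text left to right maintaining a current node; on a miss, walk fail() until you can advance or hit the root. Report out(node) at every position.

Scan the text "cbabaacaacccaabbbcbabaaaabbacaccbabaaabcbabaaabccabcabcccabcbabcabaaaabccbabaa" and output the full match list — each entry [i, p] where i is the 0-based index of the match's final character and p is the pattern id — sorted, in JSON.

Construct AC machine:
Trie (insert patterns):
  0='ε' goto a→7 c→1
  1='c' goto a→2 b→14
  2='ca' goto a→19 b→3
  3='cab' goto c→4
  4='cabc' goto c→5
  5='cabcc' goto c→6
  6='cabccc' goto ·  ←P0
  7='a' goto a→8 b→22 c→9
  8='aa' goto ·  ←P1
  9='ac' goto a→10
  10='aca' goto b→11
  11='acab' goto a→12
  12='acaba' goto c→13
  13='acabac' goto ·  ←P2
  14='cb' goto a→15  ←P4
  15='cba' goto b→16
  16='cbab' goto a→17
  17='cbaba' goto a→18
  18='cbabaa' goto ·  ←P3
  19='caa' goto c→20
  20='caac' goto c→21
  21='caacc' goto ·  ←P5
  22='ab' goto c→23
  23='abc' goto b→24 c→27
  24='abcb' goto a→25
  25='abcba' goto b→26
  26='abcbab' goto ·  ←P6
  27='abcc' goto c→28
  28='abccc' goto ·  ←P7

BFS fail/out derivation:
  n1('c'): parent n0 fail=0; on 'c' 0 → fail=0;  out ∅∪∅=∅
  n7('a'): parent n0 fail=0; on 'a' 0 → fail=0;  out ∅∪∅=∅
  n2('ca'): parent n1 fail=0; on 'a' 0 → fail=7;  out ∅∪∅=∅
  n8('aa'): parent n7 fail=0; on 'a' 0 → fail=7;  out {1}∪∅={1}
  n9('ac'): parent n7 fail=0; on 'c' 0 → fail=1;  out ∅∪∅=∅
  n14('cb'): parent n1 fail=0; on 'b' 0 → fail=0;  out {4}∪∅={4}
  n22('ab'): parent n7 fail=0; on 'b' 0 → fail=0;  out ∅∪∅=∅
  n3('cab'): parent n2 fail=7; on 'b' 7 → fail=22;  out ∅∪∅=∅
  n10('aca'): parent n9 fail=1; on 'a' 1 → fail=2;  out ∅∪∅=∅
  n15('cba'): parent n14 fail=0; on 'a' 0 → fail=7;  out ∅∪∅=∅
  n19('caa'): parent n2 fail=7; on 'a' 7 → fail=8;  out ∅∪{1}={1}
  n23('abc'): parent n22 fail=0; on 'c' 0 → fail=1;  out ∅∪∅=∅
  n4('cabc'): parent n3 fail=22; on 'c' 22 → fail=23;  out ∅∪∅=∅
  n11('acab'): parent n10 fail=2; on 'b' 2 → fail=3;  out ∅∪∅=∅
  n16('cbab'): parent n15 fail=7; on 'b' 7 → fail=22;  out ∅∪∅=∅
  n20('caac'): parent n19 fail=8; on 'c' 8→7 → fail=9;  out ∅∪∅=∅
  n24('abcb'): parent n23 fail=1; on 'b' 1 → fail=14;  out ∅∪{4}={4}
  n27('abcc'): parent n23 fail=1; on 'c' 1→0 → fail=1;  out ∅∪∅=∅
  n5('cabcc'): parent n4 fail=23; on 'c' 23 → fail=27;  out ∅∪∅=∅
  n12('acaba'): parent n11 fail=3; on 'a' 3→22→0 → fail=7;  out ∅∪∅=∅
  n17('cbaba'): parent n16 fail=22; on 'a' 22→0 → fail=7;  out ∅∪∅=∅
  n21('caacc'): parent n20 fail=9; on 'c' 9→1→0 → fail=1;  out {5}∪∅={5}
  n25('abcba'): parent n24 fail=14; on 'a' 14 → fail=15;  out ∅∪∅=∅
  n28('abccc'): parent n27 fail=1; on 'c' 1→0 → fail=1;  out {7}∪∅={7}
  n6('cabccc'): parent n5 fail=27; on 'c' 27 → fail=28;  out {0}∪{7}={0,7}
  n13('acabac'): parent n12 fail=7; on 'c' 7 → fail=9;  out {2}∪∅={2}
  n18('cbabaa'): parent n17 fail=7; on 'a' 7 → fail=8;  out {3}∪{1}={1,3}
  n26('abcbab'): parent n25 fail=15; on 'b' 15 → fail=16;  out {6}∪∅={6}

Run:
i=0 'c': node 0→1
i=1 'b': node 1→14  → match P4@[0:1]
i=2 'a': node 14→15
i=3 'b': node 15→16
i=4 'a': node 16→17
i=5 'a': node 17→18  → match P1@[4:5],P3@[0:5]
i=6 'c': node 18→9 ·f
i=7 'a': node 9→10
i=8 'a': node 10→19 ·f  → match P1@[7:8]
i=9 'c': node 19→20
i=10 'c': node 20→21  → match P5@[6:10]
i=11 'c': node 21→1 ·f
i=12 'a': node 1→2
i=13 'a': node 2→19  → match P1@[12:13]
i=14 'b': node 19→22 ·f
i=15 'b': node 22→0 ·f
i=16 'b': node 0→0
i=17 'c': node 0→1
i=18 'b': node 1→14  → match P4@[17:18]
i=19 'a': node 14→15
i=20 'b': node 15→16
i=21 'a': node 16→17
i=22 'a': node 17→18  → match P1@[21:22],P3@[17:22]
i=23 'a': node 18→8 ·f  → match P1@[22:23]
i=24 'a': node 8→8 ·f  → match P1@[23:24]
i=25 'b': node 8→22 ·f
i=26 'b': node 22→0 ·f
i=27 'a': node 0→7
i=28 'c': node 7→9
i=29 'a': node 9→10
i=30 'c': node 10→9 ·f
i=31 'c': node 9→1 ·f
i=32 'b': node 1→14  → match P4@[31:32]
i=33 'a': node 14→15
i=34 'b': node 15→16
i=35 'a': node 16→17
i=36 'a': node 17→18  → match P1@[35:36],P3@[31:36]
i=37 'a': node 18→8 ·f  → match P1@[36:37]
i=38 'b': node 8→22 ·f
i=39 'c': node 22→23
i=40 'b': node 23→24  → match P4@[39:40]
i=41 'a': node 24→25
i=42 'b': node 25→26  → match P6@[37:42]
i=43 'a': node 26→17 ·f
i=44 'a': node 17→18  → match P1@[43:44],P3@[39:44]
i=45 'a': node 18→8 ·f  → match P1@[44:45]
i=46 'b': node 8→22 ·f
i=47 'c': node 22→23
i=48 'c': node 23→27
i=49 'a': node 27→2 ·f
i=50 'b': node 2→3
i=51 'c': node 3→4
i=52 'a': node 4→2 ·f
i=53 'b': node 2→3
i=54 'c': node 3→4
i=55 'c': node 4→5
i=56 'c': node 5→6  → match P0@[51:56],P7@[52:56]
i=57 'a': node 6→2 ·f
i=58 'b': node 2→3
i=59 'c': node 3→4
i=60 'b': node 4→24 ·f  → match P4@[59:60]
i=61 'a': node 24→25
i=62 'b': node 25→26  → match P6@[57:62]
i=63 'c': node 26→23 ·f
i=64 'a': node 23→2 ·f
i=65 'b': node 2→3
i=66 'a': node 3→7 ·f
i=67 'a': node 7→8  → match P1@[66:67]
i=68 'a': node 8→8 ·f  → match P1@[67:68]
i=69 'a': node 8→8 ·f  → match P1@[68:69]
i=70 'b': node 8→22 ·f
i=71 'c': node 22→23
i=72 'c': node 23→27
i=73 'b': node 27→14 ·f  → match P4@[72:73]
i=74 'a': node 14→15
i=75 'b': node 15→16
i=76 'a': node 16→17
i=77 'a': node 17→18  → match P1@[76:77],P3@[72:77]

All matches (sorted): [[1,4],[5,1],[5,3],[8,1],[10,5],[13,1],[18,4],[22,1],[22,3],[23,1],[24,1],[32,4],[36,1],[36,3],[37,1],[40,4],[42,6],[44,1],[44,3],[45,1],[56,0],[56,7],[60,4],[62,6],[67,1],[68,1],[69,1],[73,4],[77,1],[77,3]]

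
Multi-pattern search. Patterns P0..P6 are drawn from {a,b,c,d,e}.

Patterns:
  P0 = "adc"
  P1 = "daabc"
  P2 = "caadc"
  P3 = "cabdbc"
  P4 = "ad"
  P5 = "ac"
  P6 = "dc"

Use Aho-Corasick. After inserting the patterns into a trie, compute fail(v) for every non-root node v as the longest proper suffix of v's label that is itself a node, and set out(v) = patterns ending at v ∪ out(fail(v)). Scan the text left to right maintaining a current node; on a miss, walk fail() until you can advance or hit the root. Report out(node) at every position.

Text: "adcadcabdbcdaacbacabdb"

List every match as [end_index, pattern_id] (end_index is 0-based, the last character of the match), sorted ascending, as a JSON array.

Build automaton:
Trie nodes:
  0='ε' goto a→1 c→9 d→4
  1='a' goto c→18 d→2
  2='ad' goto c→3  ←P4
  3='adc' goto ·  ←P0
  4='d' goto a→5 c→19
  5='da' goto a→6
  6='daa' goto b→7
  7='daab' goto c→8
  8='daabc' goto ·  ←P1
  9='c' goto a→10
  10='ca' goto a→11 b→14
  11='caa' goto d→12
  12='caad' goto c→13
  13='caadc' goto ·  ←P2
  14='cab' goto d→15
  15='cabd' goto b→16
  16='cabdb' goto c→17
  17='cabdbc' goto ·  ←P3
  18='ac' goto ·  ←P5
  19='dc' goto ·  ←P6

Failure links (BFS by depth):
  fail(1) 'a': from fail(0)=0 chase 'a': 0 ⇒ 0;  out=∅∪out(0)=∅
  fail(4) 'd': from fail(0)=0 chase 'd': 0 ⇒ 0;  out=∅∪out(0)=∅
  fail(9) 'c': from fail(0)=0 chase 'c': 0 ⇒ 0;  out=∅∪out(0)=∅
  fail(2) 'ad': from fail(1)=0 chase 'd': 0 ⇒ 4;  out={4}∪out(4)={4}
  fail(5) 'da': from fail(4)=0 chase 'a': 0 ⇒ 1;  out=∅∪out(1)=∅
  fail(10) 'ca': from fail(9)=0 chase 'a': 0 ⇒ 1;  out=∅∪out(1)=∅
  fail(18) 'ac': from fail(1)=0 chase 'c': 0 ⇒ 9;  out={5}∪out(9)={5}
  fail(19) 'dc': from fail(4)=0 chase 'c': 0 ⇒ 9;  out={6}∪out(9)={6}
  fail(3) 'adc': from fail(2)=4 chase 'c': 4 ⇒ 19;  out={0}∪out(19)={0,6}
  fail(6) 'daa': from fail(5)=1 chase 'a': 1→0 ⇒ 1;  out=∅∪out(1)=∅
  fail(11) 'caa': from fail(10)=1 chase 'a': 1→0 ⇒ 1;  out=∅∪out(1)=∅
  fail(14) 'cab': from fail(10)=1 chase 'b': 1→0 ⇒ 0;  out=∅∪out(0)=∅
  fail(7) 'daab': from fail(6)=1 chase 'b': 1→0 ⇒ 0;  out=∅∪out(0)=∅
  fail(12) 'caad': from fail(11)=1 chase 'd': 1 ⇒ 2;  out=∅∪out(2)={4}
  fail(15) 'cabd': from fail(14)=0 chase 'd': 0 ⇒ 4;  out=∅∪out(4)=∅
  fail(8) 'daabc': from fail(7)=0 chase 'c': 0 ⇒ 9;  out={1}∪out(9)={1}
  fail(13) 'caadc': from fail(12)=2 chase 'c': 2 ⇒ 3;  out={2}∪out(3)={0,2,6}
  fail(16) 'cabdb': from fail(15)=4 chase 'b': 4→0 ⇒ 0;  out=∅∪out(0)=∅
  fail(17) 'cabdbc': from fail(16)=0 chase 'c': 0 ⇒ 9;  out={3}∪out(9)={3}

Scan:
i=0 'a': node 0→1
i=1 'd': node 1→2  ** P4@[0:1]
i=2 'c': node 2→3  ** P0@[0:2],P6@[1:2]
i=3 'a': node 3→10 ·f
i=4 'd': node 10→2 ·f  ** P4@[3:4]
i=5 'c': node 2→3  ** P0@[3:5],P6@[4:5]
i=6 'a': node 3→10 ·f
i=7 'b': node 10→14
i=8 'd': node 14→15
i=9 'b': node 15→16
i=10 'c': node 16→17  ** P3@[5:10]
i=11 'd': node 17→4 ·f
i=12 'a': node 4→5
i=13 'a': node 5→6
i=14 'c': node 6→18 ·f  ** P5@[13:14]
i=15 'b': node 18→0 ·f
i=16 'a': node 0→1
i=17 'c': node 1→18  ** P5@[16:17]
i=18 'a': node 18→10 ·f
i=19 'b': node 10→14
i=20 'd': node 14→15
i=21 'b': node 15→16

Result: [[1,4],[2,0],[2,6],[4,4],[5,0],[5,6],[10,3],[14,5],[17,5]]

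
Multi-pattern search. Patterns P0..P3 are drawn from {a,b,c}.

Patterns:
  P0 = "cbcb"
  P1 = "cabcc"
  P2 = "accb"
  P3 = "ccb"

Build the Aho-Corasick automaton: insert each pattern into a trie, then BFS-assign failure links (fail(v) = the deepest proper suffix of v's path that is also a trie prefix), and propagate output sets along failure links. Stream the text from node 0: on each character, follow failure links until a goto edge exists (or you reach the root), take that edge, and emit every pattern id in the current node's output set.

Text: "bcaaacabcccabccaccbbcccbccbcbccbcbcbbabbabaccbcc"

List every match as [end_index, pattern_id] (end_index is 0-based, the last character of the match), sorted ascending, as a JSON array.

Build:
Trie (insert patterns):
  0='ε' goto a→9 c→1
  1='c' goto a→5 b→2 c→13
  2='cb' goto c→3
  3='cbc' goto b→4
  4='cbcb' goto ·  [P0 ends]
  5='ca' goto b→6
  6='cab' goto c→7
  7='cabc' goto c→8
  8='cabcc' goto ·  [P1 ends]
  9='a' goto c→10
  10='ac' goto c→11
  11='acc' goto b→12
  12='accb' goto ·  [P2 ends]
  13='cc' goto b→14
  14='ccb' goto ·  [P3 ends]

BFS fail/out derivation:
  n1('c'): parent n0 fail=0; on 'c' 0 → fail=0;  out ∅∪∅=∅
  n9('a'): parent n0 fail=0; on 'a' 0 → fail=0;  out ∅∪∅=∅
  n2('cb'): parent n1 fail=0; on 'b' 0 → fail=0;  out ∅∪∅=∅
  n5('ca'): parent n1 fail=0; on 'a' 0 → fail=9;  out ∅∪∅=∅
  n10('ac'): parent n9 fail=0; on 'c' 0 → fail=1;  out ∅∪∅=∅
  n13('cc'): parent n1 fail=0; on 'c' 0 → fail=1;  out ∅∪∅=∅
  n3('cbc'): parent n2 fail=0; on 'c' 0 → fail=1;  out ∅∪∅=∅
  n6('cab'): parent n5 fail=9; on 'b' 9→0 → fail=0;  out ∅∪∅=∅
  n11('acc'): parent n10 fail=1; on 'c' 1 → fail=13;  out ∅∪∅=∅
  n14('ccb'): parent n13 fail=1; on 'b' 1 → fail=2;  out {3}∪∅={3}
  n4('cbcb'): parent n3 fail=1; on 'b' 1 → fail=2;  out {0}∪∅={0}
  n7('cabc'): parent n6 fail=0; on 'c' 0 → fail=1;  out ∅∪∅=∅
  n12('accb'): parent n11 fail=13; on 'b' 13 → fail=14;  out {2}∪{3}={2,3}
  n8('cabcc'): parent n7 fail=1; on 'c' 1 → fail=13;  out {1}∪∅={1}

Scan:
pos 0 'b': at 0
pos 1 'c': at 1
pos 2 'a': at 5
pos 3 'a': at 9 ·f
pos 4 'a': at 9 ·f
pos 5 'c': at 10
pos 6 'a': at 5 ·f
pos 7 'b': at 6
pos 8 'c': at 7
pos 9 'c': at 8  → match P1@[5:9]
pos 10 'c': at 13 ·f
pos 11 'a': at 5 ·f
pos 12 'b': at 6
pos 13 'c': at 7
pos 14 'c': at 8  → match P1@[10:14]
pos 15 'a': at 5 ·f
pos 16 'c': at 10 ·f
pos 17 'c': at 11
pos 18 'b': at 12  → match P2@[15:18],P3@[16:18]
pos 19 'b': at 0 ·f
pos 20 'c': at 1
pos 21 'c': at 13
pos 22 'c': at 13 ·f
pos 23 'b': at 14  → match P3@[21:23]
pos 24 'c': at 3 ·f
pos 25 'c': at 13 ·f
pos 26 'b': at 14  → match P3@[24:26]
pos 27 'c': at 3 ·f
pos 28 'b': at 4  → match P0@[25:28]
pos 29 'c': at 3 ·f
pos 30 'c': at 13 ·f
pos 31 'b': at 14  → match P3@[29:31]
pos 32 'c': at 3 ·f
pos 33 'b': at 4  → match P0@[30:33]
pos 34 'c': at 3 ·f
pos 35 'b': at 4  → match P0@[32:35]
pos 36 'b': at 0 ·f
pos 37 'a': at 9
pos 38 'b': at 0 ·f
pos 39 'b': at 0
pos 40 'a': at 9
pos 41 'b': at 0 ·f
pos 42 'a': at 9
pos 43 'c': at 10
pos 44 'c': at 11
pos 45 'b': at 12  → match P2@[42:45],P3@[43:45]
pos 46 'c': at 3 ·f
pos 47 'c': at 13 ·f

Matches: [[9,1],[14,1],[18,2],[18,3],[23,3],[26,3],[28,0],[31,3],[33,0],[35,0],[45,2],[45,3]]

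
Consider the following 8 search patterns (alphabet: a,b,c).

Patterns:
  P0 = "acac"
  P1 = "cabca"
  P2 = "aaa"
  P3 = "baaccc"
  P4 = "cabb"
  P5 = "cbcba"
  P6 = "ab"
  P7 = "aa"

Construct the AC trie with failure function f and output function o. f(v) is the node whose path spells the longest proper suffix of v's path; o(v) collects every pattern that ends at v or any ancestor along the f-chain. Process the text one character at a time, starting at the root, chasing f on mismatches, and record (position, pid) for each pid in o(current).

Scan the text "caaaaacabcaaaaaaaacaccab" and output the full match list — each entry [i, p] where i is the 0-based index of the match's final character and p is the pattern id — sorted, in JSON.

Build automaton:
Trie nodes:
  n0 'ε': a→1 b→12 c→5
  n1 'a': a→10 b→23 c→2
  n2 'ac': a→3
  n3 'aca': c→4
  n4 'acac': ·  [P0 ends]
  n5 'c': a→6 b→19
  n6 'ca': b→7
  n7 'cab': b→18 c→8
  n8 'cabc': a→9
  n9 'cabca': ·  [P1 ends]
  n10 'aa': a→11  [P7 ends]
  n11 'aaa': ·  [P2 ends]
  n12 'b': a→13
  n13 'ba': a→14
  n14 'baa': c→15
  n15 'baac': c→16
  n16 'baacc': c→17
  n17 'baaccc': ·  [P3 ends]
  n18 'cabb': ·  [P4 ends]
  n19 'cb': c→20
  n20 'cbc': b→21
  n21 'cbcb': a→22
  n22 'cbcba': ·  [P5 ends]
  n23 'ab': ·  [P6 ends]

BFS fail/out derivation:
  fail(1) 'a': from fail(0)=0 chase 'a': 0 ⇒ 0;  out=∅∪out(0)=∅
  fail(5) 'c': from fail(0)=0 chase 'c': 0 ⇒ 0;  out=∅∪out(0)=∅
  fail(12) 'b': from fail(0)=0 chase 'b': 0 ⇒ 0;  out=∅∪out(0)=∅
  fail(2) 'ac': from fail(1)=0 chase 'c': 0 ⇒ 5;  out=∅∪out(5)=∅
  fail(6) 'ca': from fail(5)=0 chase 'a': 0 ⇒ 1;  out=∅∪out(1)=∅
  fail(10) 'aa': from fail(1)=0 chase 'a': 0 ⇒ 1;  out={7}∪out(1)={7}
  fail(13) 'ba': from fail(12)=0 chase 'a': 0 ⇒ 1;  out=∅∪out(1)=∅
  fail(19) 'cb': from fail(5)=0 chase 'b': 0 ⇒ 12;  out=∅∪out(12)=∅
  fail(23) 'ab': from fail(1)=0 chase 'b': 0 ⇒ 12;  out={6}∪out(12)={6}
  fail(3) 'aca': from fail(2)=5 chase 'a': 5 ⇒ 6;  out=∅∪out(6)=∅
  fail(7) 'cab': from fail(6)=1 chase 'b': 1 ⇒ 23;  out=∅∪out(23)={6}
  fail(11) 'aaa': from fail(10)=1 chase 'a': 1 ⇒ 10;  out={2}∪out(10)={2,7}
  fail(14) 'baa': from fail(13)=1 chase 'a': 1 ⇒ 10;  out=∅∪out(10)={7}
  fail(20) 'cbc': from fail(19)=12 chase 'c': 12→0 ⇒ 5;  out=∅∪out(5)=∅
  fail(4) 'acac': from fail(3)=6 chase 'c': 6→1 ⇒ 2;  out={0}∪out(2)={0}
  fail(8) 'cabc': from fail(7)=23 chase 'c': 23→12→0 ⇒ 5;  out=∅∪out(5)=∅
  fail(15) 'baac': from fail(14)=10 chase 'c': 10→1 ⇒ 2;  out=∅∪out(2)=∅
  fail(18) 'cabb': from fail(7)=23 chase 'b': 23→12→0 ⇒ 12;  out={4}∪out(12)={4}
  fail(21) 'cbcb': from fail(20)=5 chase 'b': 5 ⇒ 19;  out=∅∪out(19)=∅
  fail(9) 'cabca': from fail(8)=5 chase 'a': 5 ⇒ 6;  out={1}∪out(6)={1}
  fail(16) 'baacc': from fail(15)=2 chase 'c': 2→5→0 ⇒ 5;  out=∅∪out(5)=∅
  fail(22) 'cbcba': from fail(21)=19 chase 'a': 19→12 ⇒ 13;  out={5}∪out(13)={5}
  fail(17) 'baaccc': from fail(16)=5 chase 'c': 5→0 ⇒ 5;  out={3}∪out(5)={3}

Scan:
i=0 'c': node 0→5
i=1 'a': node 5→6
i=2 'a': node 6→10 (fail-walked)  ** P7@[1:2]
i=3 'a': node 10→11  ** P2@[1:3],P7@[2:3]
i=4 'a': node 11→11 (fail-walked)  ** P2@[2:4],P7@[3:4]
i=5 'a': node 11→11 (fail-walked)  ** P2@[3:5],P7@[4:5]
i=6 'c': node 11→2 (fail-walked)
i=7 'a': node 2→3
i=8 'b': node 3→7 (fail-walked)  ** P6@[7:8]
i=9 'c': node 7→8
i=10 'a': node 8→9  ** P1@[6:10]
i=11 'a': node 9→10 (fail-walked)  ** P7@[10:11]
i=12 'a': node 10→11  ** P2@[10:12],P7@[11:12]
i=13 'a': node 11→11 (fail-walked)  ** P2@[11:13],P7@[12:13]
i=14 'a': node 11→11 (fail-walked)  ** P2@[12:14],P7@[13:14]
i=15 'a': node 11→11 (fail-walked)  ** P2@[13:15],P7@[14:15]
i=16 'a': node 11→11 (fail-walked)  ** P2@[14:16],P7@[15:16]
i=17 'a': node 11→11 (fail-walked)  ** P2@[15:17],P7@[16:17]
i=18 'c': node 11→2 (fail-walked)
i=19 'a': node 2→3
i=20 'c': node 3→4  ** P0@[17:20]
i=21 'c': node 4→5 (fail-walked)
i=22 'a': node 5→6
i=23 'b': node 6→7  ** P6@[22:23]

Result: [[2,7],[3,2],[3,7],[4,2],[4,7],[5,2],[5,7],[8,6],[10,1],[11,7],[12,2],[12,7],[13,2],[13,7],[14,2],[14,7],[15,2],[15,7],[16,2],[16,7],[17,2],[17,7],[20,0],[23,6]]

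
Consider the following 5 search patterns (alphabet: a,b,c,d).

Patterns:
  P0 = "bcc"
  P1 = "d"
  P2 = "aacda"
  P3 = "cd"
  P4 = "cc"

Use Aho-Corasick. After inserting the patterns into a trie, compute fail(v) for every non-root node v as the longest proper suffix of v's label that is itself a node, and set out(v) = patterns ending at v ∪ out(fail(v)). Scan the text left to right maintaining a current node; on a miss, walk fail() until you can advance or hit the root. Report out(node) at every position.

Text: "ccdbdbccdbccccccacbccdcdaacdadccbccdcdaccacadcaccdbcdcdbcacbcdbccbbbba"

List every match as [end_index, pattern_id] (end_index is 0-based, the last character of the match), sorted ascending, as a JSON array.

Build:
Trie (insert patterns):
  0='ε' goto a→5 b→1 c→10 d→4
  1='b' goto c→2
  2='bc' goto c→3
  3='bcc' goto ·  ←P0
  4='d' goto ·  ←P1
  5='a' goto a→6
  6='aa' goto c→7
  7='aac' goto d→8
  8='aacd' goto a→9
  9='aacda' goto ·  ←P2
  10='c' goto c→12 d→11
  11='cd' goto ·  ←P3
  12='cc' goto ·  ←P4

BFS fail/out derivation:
  fail(1) 'b': from fail(0)=0 chase 'b': 0 ⇒ 0;  out=∅∪out(0)=∅
  fail(4) 'd': from fail(0)=0 chase 'd': 0 ⇒ 0;  out={1}∪out(0)={1}
  fail(5) 'a': from fail(0)=0 chase 'a': 0 ⇒ 0;  out=∅∪out(0)=∅
  fail(10) 'c': from fail(0)=0 chase 'c': 0 ⇒ 0;  out=∅∪out(0)=∅
  fail(2) 'bc': from fail(1)=0 chase 'c': 0 ⇒ 10;  out=∅∪out(10)=∅
  fail(6) 'aa': from fail(5)=0 chase 'a': 0 ⇒ 5;  out=∅∪out(5)=∅
  fail(11) 'cd': from fail(10)=0 chase 'd': 0 ⇒ 4;  out={3}∪out(4)={1,3}
  fail(12) 'cc': from fail(10)=0 chase 'c': 0 ⇒ 10;  out={4}∪out(10)={4}
  fail(3) 'bcc': from fail(2)=10 chase 'c': 10 ⇒ 12;  out={0}∪out(12)={0,4}
  fail(7) 'aac': from fail(6)=5 chase 'c': 5→0 ⇒ 10;  out=∅∪out(10)=∅
  fail(8) 'aacd': from fail(7)=10 chase 'd': 10 ⇒ 11;  out=∅∪out(11)={1,3}
  fail(9) 'aacda': from fail(8)=11 chase 'a': 11→4→0 ⇒ 5;  out={2}∪out(5)={2}

Scan:
pos 0 'c': at 10
pos 1 'c': at 12  → match P4@[0:1]
pos 2 'd': at 11 (fail-walked)  → match P1@[2:2],P3@[1:2]
pos 3 'b': at 1 (fail-walked)
pos 4 'd': at 4 (fail-walked)  → match P1@[4:4]
pos 5 'b': at 1 (fail-walked)
pos 6 'c': at 2
pos 7 'c': at 3  → match P0@[5:7],P4@[6:7]
pos 8 'd': at 11 (fail-walked)  → match P1@[8:8],P3@[7:8]
pos 9 'b': at 1 (fail-walked)
pos 10 'c': at 2
pos 11 'c': at 3  → match P0@[9:11],P4@[10:11]
pos 12 'c': at 12 (fail-walked)  → match P4@[11:12]
pos 13 'c': at 12 (fail-walked)  → match P4@[12:13]
pos 14 'c': at 12 (fail-walked)  → match P4@[13:14]
pos 15 'c': at 12 (fail-walked)  → match P4@[14:15]
pos 16 'a': at 5 (fail-walked)
pos 17 'c': at 10 (fail-walked)
pos 18 'b': at 1 (fail-walked)
pos 19 'c': at 2
pos 20 'c': at 3  → match P0@[18:20],P4@[19:20]
pos 21 'd': at 11 (fail-walked)  → match P1@[21:21],P3@[20:21]
pos 22 'c': at 10 (fail-walked)
pos 23 'd': at 11  → match P1@[23:23],P3@[22:23]
pos 24 'a': at 5 (fail-walked)
pos 25 'a': at 6
pos 26 'c': at 7
pos 27 'd': at 8  → match P1@[27:27],P3@[26:27]
pos 28 'a': at 9  → match P2@[24:28]
pos 29 'd': at 4 (fail-walked)  → match P1@[29:29]
pos 30 'c': at 10 (fail-walked)
pos 31 'c': at 12  → match P4@[30:31]
pos 32 'b': at 1 (fail-walked)
pos 33 'c': at 2
pos 34 'c': at 3  → match P0@[32:34],P4@[33:34]
pos 35 'd': at 11 (fail-walked)  → match P1@[35:35],P3@[34:35]
pos 36 'c': at 10 (fail-walked)
pos 37 'd': at 11  → match P1@[37:37],P3@[36:37]
pos 38 'a': at 5 (fail-walked)
pos 39 'c': at 10 (fail-walked)
pos 40 'c': at 12  → match P4@[39:40]
pos 41 'a': at 5 (fail-walked)
pos 42 'c': at 10 (fail-walked)
pos 43 'a': at 5 (fail-walked)
pos 44 'd': at 4 (fail-walked)  → match P1@[44:44]
pos 45 'c': at 10 (fail-walked)
pos 46 'a': at 5 (fail-walked)
pos 47 'c': at 10 (fail-walked)
pos 48 'c': at 12  → match P4@[47:48]
pos 49 'd': at 11 (fail-walked)  → match P1@[49:49],P3@[48:49]
pos 50 'b': at 1 (fail-walked)
pos 51 'c': at 2
pos 52 'd': at 11 (fail-walked)  → match P1@[52:52],P3@[51:52]
pos 53 'c': at 10 (fail-walked)
pos 54 'd': at 11  → match P1@[54:54],P3@[53:54]
pos 55 'b': at 1 (fail-walked)
pos 56 'c': at 2
pos 57 'a': at 5 (fail-walked)
pos 58 'c': at 10 (fail-walked)
pos 59 'b': at 1 (fail-walked)
pos 60 'c': at 2
pos 61 'd': at 11 (fail-walked)  → match P1@[61:61],P3@[60:61]
pos 62 'b': at 1 (fail-walked)
pos 63 'c': at 2
pos 64 'c': at 3  → match P0@[62:64],P4@[63:64]
pos 65 'b': at 1 (fail-walked)
pos 66 'b': at 1 (fail-walked)
pos 67 'b': at 1 (fail-walked)
pos 68 'b': at 1 (fail-walked)
pos 69 'a': at 5 (fail-walked)

Matches: [[1,4],[2,1],[2,3],[4,1],[7,0],[7,4],[8,1],[8,3],[11,0],[11,4],[12,4],[13,4],[14,4],[15,4],[20,0],[20,4],[21,1],[21,3],[23,1],[23,3],[27,1],[27,3],[28,2],[29,1],[31,4],[34,0],[34,4],[35,1],[35,3],[37,1],[37,3],[40,4],[44,1],[48,4],[49,1],[49,3],[52,1],[52,3],[54,1],[54,3],[61,1],[61,3],[64,0],[64,4]]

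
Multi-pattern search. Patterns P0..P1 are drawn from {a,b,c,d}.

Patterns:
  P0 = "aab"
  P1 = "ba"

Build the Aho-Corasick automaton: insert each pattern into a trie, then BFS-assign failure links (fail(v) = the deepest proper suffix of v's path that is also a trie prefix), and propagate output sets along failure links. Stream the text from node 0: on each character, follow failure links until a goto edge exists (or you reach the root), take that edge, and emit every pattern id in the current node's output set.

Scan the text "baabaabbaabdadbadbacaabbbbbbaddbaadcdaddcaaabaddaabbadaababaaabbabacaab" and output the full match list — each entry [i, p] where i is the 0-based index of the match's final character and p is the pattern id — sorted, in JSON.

Build automaton:
Trie nodes:
  n0 'ε': a→1 b→4
  n1 'a': a→2
  n2 'aa': b→3
  n3 'aab': ·  ←P0
  n4 'b': a→5
  n5 'ba': ·  ←P1

Failure links (BFS by depth):
  fail(1) 'a': from fail(0)=0 chase 'a': 0 ⇒ 0;  out=∅∪out(0)=∅
  fail(4) 'b': from fail(0)=0 chase 'b': 0 ⇒ 0;  out=∅∪out(0)=∅
  fail(2) 'aa': from fail(1)=0 chase 'a': 0 ⇒ 1;  out=∅∪out(1)=∅
  fail(5) 'ba': from fail(4)=0 chase 'a': 0 ⇒ 1;  out={1}∪out(1)={1}
  fail(3) 'aab': from fail(2)=1 chase 'b': 1→0 ⇒ 4;  out={0}∪out(4)={0}

Run:
i=0 'b': node 0→4
i=1 'a': node 4→5  emit P1@[0:1]
i=2 'a': node 5→2 (fail-walked)
i=3 'b': node 2→3  emit P0@[1:3]
i=4 'a': node 3→5 (fail-walked)  emit P1@[3:4]
i=5 'a': node 5→2 (fail-walked)
i=6 'b': node 2→3  emit P0@[4:6]
i=7 'b': node 3→4 (fail-walked)
i=8 'a': node 4→5  emit P1@[7:8]
i=9 'a': node 5→2 (fail-walked)
i=10 'b': node 2→3  emit P0@[8:10]
i=11 'd': node 3→0 (fail-walked)
i=12 'a': node 0→1
i=13 'd': node 1→0 (fail-walked)
i=14 'b': node 0→4
i=15 'a': node 4→5  emit P1@[14:15]
i=16 'd': node 5→0 (fail-walked)
i=17 'b': node 0→4
i=18 'a': node 4→5  emit P1@[17:18]
i=19 'c': node 5→0 (fail-walked)
i=20 'a': node 0→1
i=21 'a': node 1→2
i=22 'b': node 2→3  emit P0@[20:22]
i=23 'b': node 3→4 (fail-walked)
i=24 'b': node 4→4 (fail-walked)
i=25 'b': node 4→4 (fail-walked)
i=26 'b': node 4→4 (fail-walked)
i=27 'b': node 4→4 (fail-walked)
i=28 'a': node 4→5  emit P1@[27:28]
i=29 'd': node 5→0 (fail-walked)
i=30 'd': node 0→0
i=31 'b': node 0→4
i=32 'a': node 4→5  emit P1@[31:32]
i=33 'a': node 5→2 (fail-walked)
i=34 'd': node 2→0 (fail-walked)
i=35 'c': node 0→0
i=36 'd': node 0→0
i=37 'a': node 0→1
i=38 'd': node 1→0 (fail-walked)
i=39 'd': node 0→0
i=40 'c': node 0→0
i=41 'a': node 0→1
i=42 'a': node 1→2
i=43 'a': node 2→2 (fail-walked)
i=44 'b': node 2→3  emit P0@[42:44]
i=45 'a': node 3→5 (fail-walked)  emit P1@[44:45]
i=46 'd': node 5→0 (fail-walked)
i=47 'd': node 0→0
i=48 'a': node 0→1
i=49 'a': node 1→2
i=50 'b': node 2→3  emit P0@[48:50]
i=51 'b': node 3→4 (fail-walked)
i=52 'a': node 4→5  emit P1@[51:52]
i=53 'd': node 5→0 (fail-walked)
i=54 'a': node 0→1
i=55 'a': node 1→2
i=56 'b': node 2→3  emit P0@[54:56]
i=57 'a': node 3→5 (fail-walked)  emit P1@[56:57]
i=58 'b': node 5→4 (fail-walked)
i=59 'a': node 4→5  emit P1@[58:59]
i=60 'a': node 5→2 (fail-walked)
i=61 'a': node 2→2 (fail-walked)
i=62 'b': node 2→3  emit P0@[60:62]
i=63 'b': node 3→4 (fail-walked)
i=64 'a': node 4→5  emit P1@[63:64]
i=65 'b': node 5→4 (fail-walked)
i=66 'a': node 4→5  emit P1@[65:66]
i=67 'c': node 5→0 (fail-walked)
i=68 'a': node 0→1
i=69 'a': node 1→2
i=70 'b': node 2→3  emit P0@[68:70]

Result: [[1,1],[3,0],[4,1],[6,0],[8,1],[10,0],[15,1],[18,1],[22,0],[28,1],[32,1],[44,0],[45,1],[50,0],[52,1],[56,0],[57,1],[59,1],[62,0],[64,1],[66,1],[70,0]]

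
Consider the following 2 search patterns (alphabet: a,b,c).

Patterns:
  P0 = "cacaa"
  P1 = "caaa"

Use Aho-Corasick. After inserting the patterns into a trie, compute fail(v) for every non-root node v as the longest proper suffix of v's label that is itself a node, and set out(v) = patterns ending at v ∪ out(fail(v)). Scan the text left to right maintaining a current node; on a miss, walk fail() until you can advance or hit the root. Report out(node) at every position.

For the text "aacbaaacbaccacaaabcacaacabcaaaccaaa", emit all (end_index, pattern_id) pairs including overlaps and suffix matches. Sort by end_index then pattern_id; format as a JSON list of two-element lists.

Build automaton:
Trie (insert patterns):
  n0 'ε': c→1
  n1 'c': a→2
  n2 'ca': a→6 c→3
  n3 'cac': a→4
  n4 'caca': a→5
  n5 'cacaa': ·  ←P0
  n6 'caa': a→7
  n7 'caaa': ·  ←P1

Failure links (BFS by depth):
  fail(1) 'c': from fail(0)=0 chase 'c': 0 ⇒ 0;  out=∅∪out(0)=∅
  fail(2) 'ca': from fail(1)=0 chase 'a': 0 ⇒ 0;  out=∅∪out(0)=∅
  fail(3) 'cac': from fail(2)=0 chase 'c': 0 ⇒ 1;  out=∅∪out(1)=∅
  fail(6) 'caa': from fail(2)=0 chase 'a': 0 ⇒ 0;  out=∅∪out(0)=∅
  fail(4) 'caca': from fail(3)=1 chase 'a': 1 ⇒ 2;  out=∅∪out(2)=∅
  fail(7) 'caaa': from fail(6)=0 chase 'a': 0 ⇒ 0;  out={1}∪out(0)={1}
  fail(5) 'cacaa': from fail(4)=2 chase 'a': 2 ⇒ 6;  out={0}∪out(6)={0}

Run:
[0] read 'a'  n0⇒n0
[1] read 'a'  n0⇒n0
[2] read 'c'  n0⇒n1
[3] read 'b'  n1⇒n0 (via fail)
[4] read 'a'  n0⇒n0
[5] read 'a'  n0⇒n0
[6] read 'a'  n0⇒n0
[7] read 'c'  n0⇒n1
[8] read 'b'  n1⇒n0 (via fail)
[9] read 'a'  n0⇒n0
[10] read 'c'  n0⇒n1
[11] read 'c'  n1⇒n1 (via fail)
[12] read 'a'  n1⇒n2
[13] read 'c'  n2⇒n3
[14] read 'a'  n3⇒n4
[15] read 'a'  n4⇒n5  → match P0@[11:15]
[16] read 'a'  n5⇒n7 (via fail)  → match P1@[13:16]
[17] read 'b'  n7⇒n0 (via fail)
[18] read 'c'  n0⇒n1
[19] read 'a'  n1⇒n2
[20] read 'c'  n2⇒n3
[21] read 'a'  n3⇒n4
[22] read 'a'  n4⇒n5  → match P0@[18:22]
[23] read 'c'  n5⇒n1 (via fail)
[24] read 'a'  n1⇒n2
[25] read 'b'  n2⇒n0 (via fail)
[26] read 'c'  n0⇒n1
[27] read 'a'  n1⇒n2
[28] read 'a'  n2⇒n6
[29] read 'a'  n6⇒n7  → match P1@[26:29]
[30] read 'c'  n7⇒n1 (via fail)
[31] read 'c'  n1⇒n1 (via fail)
[32] read 'a'  n1⇒n2
[33] read 'a'  n2⇒n6
[34] read 'a'  n6⇒n7  → match P1@[31:34]

All matches (sorted): [[15,0],[16,1],[22,0],[29,1],[34,1]]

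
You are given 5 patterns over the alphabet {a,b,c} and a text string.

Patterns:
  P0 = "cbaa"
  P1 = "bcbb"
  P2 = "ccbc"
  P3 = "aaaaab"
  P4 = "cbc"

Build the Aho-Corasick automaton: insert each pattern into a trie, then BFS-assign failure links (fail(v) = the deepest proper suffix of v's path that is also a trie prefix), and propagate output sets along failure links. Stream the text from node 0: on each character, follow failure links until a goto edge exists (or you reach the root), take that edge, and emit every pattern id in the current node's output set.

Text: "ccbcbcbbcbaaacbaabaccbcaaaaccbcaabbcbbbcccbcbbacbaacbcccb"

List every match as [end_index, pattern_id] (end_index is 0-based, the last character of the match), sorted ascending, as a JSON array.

Build:
Trie nodes:
  0='ε' goto a→12 b→5 c→1
  1='c' goto b→2 c→9
  2='cb' goto a→3 c→18
  3='cba' goto a→4
  4='cbaa' goto ·  [P0 ends]
  5='b' goto c→6
  6='bc' goto b→7
  7='bcb' goto b→8
  8='bcbb' goto ·  [P1 ends]
  9='cc' goto b→10
  10='ccb' goto c→11
  11='ccbc' goto ·  [P2 ends]
  12='a' goto a→13
  13='aa' goto a→14
  14='aaa' goto a→15
  15='aaaa' goto a→16
  16='aaaaa' goto b→17
  17='aaaaab' goto ·  [P3 ends]
  18='cbc' goto ·  [P4 ends]

BFS fail/out derivation:
  fail(1) 'c': from fail(0)=0 chase 'c': 0 ⇒ 0;  out=∅∪out(0)=∅
  fail(5) 'b': from fail(0)=0 chase 'b': 0 ⇒ 0;  out=∅∪out(0)=∅
  fail(12) 'a': from fail(0)=0 chase 'a': 0 ⇒ 0;  out=∅∪out(0)=∅
  fail(2) 'cb': from fail(1)=0 chase 'b': 0 ⇒ 5;  out=∅∪out(5)=∅
  fail(6) 'bc': from fail(5)=0 chase 'c': 0 ⇒ 1;  out=∅∪out(1)=∅
  fail(9) 'cc': from fail(1)=0 chase 'c': 0 ⇒ 1;  out=∅∪out(1)=∅
  fail(13) 'aa': from fail(12)=0 chase 'a': 0 ⇒ 12;  out=∅∪out(12)=∅
  fail(3) 'cba': from fail(2)=5 chase 'a': 5→0 ⇒ 12;  out=∅∪out(12)=∅
  fail(7) 'bcb': from fail(6)=1 chase 'b': 1 ⇒ 2;  out=∅∪out(2)=∅
  fail(10) 'ccb': from fail(9)=1 chase 'b': 1 ⇒ 2;  out=∅∪out(2)=∅
  fail(14) 'aaa': from fail(13)=12 chase 'a': 12 ⇒ 13;  out=∅∪out(13)=∅
  fail(18) 'cbc': from fail(2)=5 chase 'c': 5 ⇒ 6;  out={4}∪out(6)={4}
  fail(4) 'cbaa': from fail(3)=12 chase 'a': 12 ⇒ 13;  out={0}∪out(13)={0}
  fail(8) 'bcbb': from fail(7)=2 chase 'b': 2→5→0 ⇒ 5;  out={1}∪out(5)={1}
  fail(11) 'ccbc': from fail(10)=2 chase 'c': 2 ⇒ 18;  out={2}∪out(18)={2,4}
  fail(15) 'aaaa': from fail(14)=13 chase 'a': 13 ⇒ 14;  out=∅∪out(14)=∅
  fail(16) 'aaaaa': from fail(15)=14 chase 'a': 14 ⇒ 15;  out=∅∪out(15)=∅
  fail(17) 'aaaaab': from fail(16)=15 chase 'b': 15→14→13→12→0 ⇒ 5;  out={3}∪out(5)={3}

Run:
[0] read 'c'  n0⇒n1
[1] read 'c'  n1⇒n9
[2] read 'b'  n9⇒n10
[3] read 'c'  n10⇒n11  ** P2@[0:3],P4@[1:3]
[4] read 'b'  n11⇒n7 (via fail)
[5] read 'c'  n7⇒n18 (via fail)  ** P4@[3:5]
[6] read 'b'  n18⇒n7 (via fail)
[7] read 'b'  n7⇒n8  ** P1@[4:7]
[8] read 'c'  n8⇒n6 (via fail)
[9] read 'b'  n6⇒n7
[10] read 'a'  n7⇒n3 (via fail)
[11] read 'a'  n3⇒n4  ** P0@[8:11]
[12] read 'a'  n4⇒n14 (via fail)
[13] read 'c'  n14⇒n1 (via fail)
[14] read 'b'  n1⇒n2
[15] read 'a'  n2⇒n3
[16] read 'a'  n3⇒n4  ** P0@[13:16]
[17] read 'b'  n4⇒n5 (via fail)
[18] read 'a'  n5⇒n12 (via fail)
[19] read 'c'  n12⇒n1 (via fail)
[20] read 'c'  n1⇒n9
[21] read 'b'  n9⇒n10
[22] read 'c'  n10⇒n11  ** P2@[19:22],P4@[20:22]
[23] read 'a'  n11⇒n12 (via fail)
[24] read 'a'  n12⇒n13
[25] read 'a'  n13⇒n14
[26] read 'a'  n14⇒n15
[27] read 'c'  n15⇒n1 (via fail)
[28] read 'c'  n1⇒n9
[29] read 'b'  n9⇒n10
[30] read 'c'  n10⇒n11  ** P2@[27:30],P4@[28:30]
[31] read 'a'  n11⇒n12 (via fail)
[32] read 'a'  n12⇒n13
[33] read 'b'  n13⇒n5 (via fail)
[34] read 'b'  n5⇒n5 (via fail)
[35] read 'c'  n5⇒n6
[36] read 'b'  n6⇒n7
[37] read 'b'  n7⇒n8  ** P1@[34:37]
[38] read 'b'  n8⇒n5 (via fail)
[39] read 'c'  n5⇒n6
[40] read 'c'  n6⇒n9 (via fail)
[41] read 'c'  n9⇒n9 (via fail)
[42] read 'b'  n9⇒n10
[43] read 'c'  n10⇒n11  ** P2@[40:43],P4@[41:43]
[44] read 'b'  n11⇒n7 (via fail)
[45] read 'b'  n7⇒n8  ** P1@[42:45]
[46] read 'a'  n8⇒n12 (via fail)
[47] read 'c'  n12⇒n1 (via fail)
[48] read 'b'  n1⇒n2
[49] read 'a'  n2⇒n3
[50] read 'a'  n3⇒n4  ** P0@[47:50]
[51] read 'c'  n4⇒n1 (via fail)
[52] read 'b'  n1⇒n2
[53] read 'c'  n2⇒n18  ** P4@[51:53]
[54] read 'c'  n18⇒n9 (via fail)
[55] read 'c'  n9⇒n9 (via fail)
[56] read 'b'  n9⇒n10

All matches (sorted): [[3,2],[3,4],[5,4],[7,1],[11,0],[16,0],[22,2],[22,4],[30,2],[30,4],[37,1],[43,2],[43,4],[45,1],[50,0],[53,4]]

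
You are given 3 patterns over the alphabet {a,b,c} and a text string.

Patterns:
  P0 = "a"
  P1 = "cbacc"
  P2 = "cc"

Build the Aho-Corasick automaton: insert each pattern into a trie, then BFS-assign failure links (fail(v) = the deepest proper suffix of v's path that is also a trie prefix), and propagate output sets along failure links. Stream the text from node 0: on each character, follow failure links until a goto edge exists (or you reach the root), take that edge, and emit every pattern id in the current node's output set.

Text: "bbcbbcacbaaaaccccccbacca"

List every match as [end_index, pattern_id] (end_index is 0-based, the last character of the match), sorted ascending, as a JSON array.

Build:
Trie (insert patterns):
  0='ε' goto a→1 c→2
  1='a' goto ·  [P0 ends]
  2='c' goto b→3 c→7
  3='cb' goto a→4
  4='cba' goto c→5
  5='cbac' goto c→6
  6='cbacc' goto ·  [P1 ends]
  7='cc' goto ·  [P2 ends]

BFS fail/out derivation:
  n1('a'): parent n0 fail=0; on 'a' 0 → fail=0;  out {0}∪∅={0}
  n2('c'): parent n0 fail=0; on 'c' 0 → fail=0;  out ∅∪∅=∅
  n3('cb'): parent n2 fail=0; on 'b' 0 → fail=0;  out ∅∪∅=∅
  n7('cc'): parent n2 fail=0; on 'c' 0 → fail=2;  out {2}∪∅={2}
  n4('cba'): parent n3 fail=0; on 'a' 0 → fail=1;  out ∅∪{0}={0}
  n5('cbac'): parent n4 fail=1; on 'c' 1→0 → fail=2;  out ∅∪∅=∅
  n6('cbacc'): parent n5 fail=2; on 'c' 2 → fail=7;  out {1}∪{2}={1,2}

Scan:
i=0 'b': node 0→0
i=1 'b': node 0→0
i=2 'c': node 0→2
i=3 'b': node 2→3
i=4 'b': node 3→0 (fail-walked)
i=5 'c': node 0→2
i=6 'a': node 2→1 (fail-walked)  emit P0@[6:6]
i=7 'c': node 1→2 (fail-walked)
i=8 'b': node 2→3
i=9 'a': node 3→4  emit P0@[9:9]
i=10 'a': node 4→1 (fail-walked)  emit P0@[10:10]
i=11 'a': node 1→1 (fail-walked)  emit P0@[11:11]
i=12 'a': node 1→1 (fail-walked)  emit P0@[12:12]
i=13 'c': node 1→2 (fail-walked)
i=14 'c': node 2→7  emit P2@[13:14]
i=15 'c': node 7→7 (fail-walked)  emit P2@[14:15]
i=16 'c': node 7→7 (fail-walked)  emit P2@[15:16]
i=17 'c': node 7→7 (fail-walked)  emit P2@[16:17]
i=18 'c': node 7→7 (fail-walked)  emit P2@[17:18]
i=19 'b': node 7→3 (fail-walked)
i=20 'a': node 3→4  emit P0@[20:20]
i=21 'c': node 4→5
i=22 'c': node 5→6  emit P1@[18:22],P2@[21:22]
i=23 'a': node 6→1 (fail-walked)  emit P0@[23:23]

Result: [[6,0],[9,0],[10,0],[11,0],[12,0],[14,2],[15,2],[16,2],[17,2],[18,2],[20,0],[22,1],[22,2],[23,0]]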